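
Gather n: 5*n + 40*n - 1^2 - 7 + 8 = 45*n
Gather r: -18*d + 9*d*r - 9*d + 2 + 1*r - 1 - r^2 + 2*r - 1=-27*d - r^2 + r*(9*d + 3)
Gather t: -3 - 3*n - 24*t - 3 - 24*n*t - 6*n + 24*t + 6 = -24*n*t - 9*n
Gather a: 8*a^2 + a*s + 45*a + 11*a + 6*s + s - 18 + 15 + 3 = 8*a^2 + a*(s + 56) + 7*s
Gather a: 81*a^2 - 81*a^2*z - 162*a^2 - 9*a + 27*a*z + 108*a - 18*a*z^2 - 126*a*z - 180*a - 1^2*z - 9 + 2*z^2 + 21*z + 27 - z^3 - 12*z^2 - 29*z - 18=a^2*(-81*z - 81) + a*(-18*z^2 - 99*z - 81) - z^3 - 10*z^2 - 9*z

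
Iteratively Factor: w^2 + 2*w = (w)*(w + 2)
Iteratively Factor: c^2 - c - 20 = (c + 4)*(c - 5)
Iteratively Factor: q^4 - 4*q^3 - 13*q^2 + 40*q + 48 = (q - 4)*(q^3 - 13*q - 12) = (q - 4)*(q + 1)*(q^2 - q - 12) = (q - 4)*(q + 1)*(q + 3)*(q - 4)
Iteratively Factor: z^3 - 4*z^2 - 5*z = (z - 5)*(z^2 + z) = z*(z - 5)*(z + 1)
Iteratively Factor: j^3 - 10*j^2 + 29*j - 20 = (j - 1)*(j^2 - 9*j + 20) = (j - 5)*(j - 1)*(j - 4)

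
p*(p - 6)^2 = p^3 - 12*p^2 + 36*p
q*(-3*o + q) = -3*o*q + q^2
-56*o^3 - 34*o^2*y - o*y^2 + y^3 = (-7*o + y)*(2*o + y)*(4*o + y)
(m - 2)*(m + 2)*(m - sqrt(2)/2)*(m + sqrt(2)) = m^4 + sqrt(2)*m^3/2 - 5*m^2 - 2*sqrt(2)*m + 4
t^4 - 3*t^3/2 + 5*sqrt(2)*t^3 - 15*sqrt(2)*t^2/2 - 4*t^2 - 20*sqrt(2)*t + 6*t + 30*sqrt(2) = (t - 2)*(t - 3/2)*(t + 2)*(t + 5*sqrt(2))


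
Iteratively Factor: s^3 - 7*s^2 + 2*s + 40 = (s - 5)*(s^2 - 2*s - 8) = (s - 5)*(s - 4)*(s + 2)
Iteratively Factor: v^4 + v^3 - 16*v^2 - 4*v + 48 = (v - 2)*(v^3 + 3*v^2 - 10*v - 24) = (v - 2)*(v + 2)*(v^2 + v - 12) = (v - 3)*(v - 2)*(v + 2)*(v + 4)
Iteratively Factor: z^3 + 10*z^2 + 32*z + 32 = (z + 2)*(z^2 + 8*z + 16) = (z + 2)*(z + 4)*(z + 4)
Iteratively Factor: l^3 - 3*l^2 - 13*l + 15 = (l + 3)*(l^2 - 6*l + 5) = (l - 5)*(l + 3)*(l - 1)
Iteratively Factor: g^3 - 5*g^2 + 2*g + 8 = (g - 2)*(g^2 - 3*g - 4) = (g - 2)*(g + 1)*(g - 4)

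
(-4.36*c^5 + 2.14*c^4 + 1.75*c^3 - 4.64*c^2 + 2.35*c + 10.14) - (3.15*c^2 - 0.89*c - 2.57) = -4.36*c^5 + 2.14*c^4 + 1.75*c^3 - 7.79*c^2 + 3.24*c + 12.71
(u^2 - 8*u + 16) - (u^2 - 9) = 25 - 8*u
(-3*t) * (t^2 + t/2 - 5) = -3*t^3 - 3*t^2/2 + 15*t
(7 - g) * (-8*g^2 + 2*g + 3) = 8*g^3 - 58*g^2 + 11*g + 21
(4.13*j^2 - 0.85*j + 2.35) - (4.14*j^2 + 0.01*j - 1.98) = -0.00999999999999979*j^2 - 0.86*j + 4.33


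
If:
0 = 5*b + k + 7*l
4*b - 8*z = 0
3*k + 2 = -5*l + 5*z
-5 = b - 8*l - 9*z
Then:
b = -16/21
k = -487/168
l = 23/24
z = -8/21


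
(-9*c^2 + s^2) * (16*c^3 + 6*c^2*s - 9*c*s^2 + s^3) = -144*c^5 - 54*c^4*s + 97*c^3*s^2 - 3*c^2*s^3 - 9*c*s^4 + s^5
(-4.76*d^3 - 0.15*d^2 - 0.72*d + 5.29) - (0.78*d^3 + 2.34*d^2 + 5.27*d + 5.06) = -5.54*d^3 - 2.49*d^2 - 5.99*d + 0.23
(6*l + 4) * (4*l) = 24*l^2 + 16*l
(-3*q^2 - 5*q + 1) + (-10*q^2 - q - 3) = -13*q^2 - 6*q - 2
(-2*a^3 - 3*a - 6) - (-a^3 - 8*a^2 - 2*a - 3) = -a^3 + 8*a^2 - a - 3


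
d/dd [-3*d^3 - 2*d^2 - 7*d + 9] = -9*d^2 - 4*d - 7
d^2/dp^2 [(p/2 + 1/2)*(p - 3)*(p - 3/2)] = 3*p - 7/2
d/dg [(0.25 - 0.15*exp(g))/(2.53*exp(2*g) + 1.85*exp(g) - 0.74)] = (0.3795*exp(2*g) - 1.265*exp(g) - 0.3515)*exp(g)/(6.4009*exp(4*g) + 9.361*exp(3*g) - 0.321899999999999*exp(2*g) - 2.738*exp(g) + 0.5476)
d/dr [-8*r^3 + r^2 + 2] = 2*r*(1 - 12*r)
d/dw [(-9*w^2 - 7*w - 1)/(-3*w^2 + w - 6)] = (-30*w^2 + 102*w + 43)/(9*w^4 - 6*w^3 + 37*w^2 - 12*w + 36)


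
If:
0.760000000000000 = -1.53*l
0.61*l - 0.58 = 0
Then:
No Solution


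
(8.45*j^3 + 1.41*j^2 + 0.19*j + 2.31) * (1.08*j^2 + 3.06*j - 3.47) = 9.126*j^5 + 27.3798*j^4 - 24.8017*j^3 - 1.8165*j^2 + 6.4093*j - 8.0157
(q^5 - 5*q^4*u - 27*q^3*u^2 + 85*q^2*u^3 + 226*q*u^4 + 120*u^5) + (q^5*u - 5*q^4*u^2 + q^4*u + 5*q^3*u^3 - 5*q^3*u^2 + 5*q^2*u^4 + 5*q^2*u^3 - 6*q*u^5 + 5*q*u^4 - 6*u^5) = q^5*u + q^5 - 5*q^4*u^2 - 4*q^4*u + 5*q^3*u^3 - 32*q^3*u^2 + 5*q^2*u^4 + 90*q^2*u^3 - 6*q*u^5 + 231*q*u^4 + 114*u^5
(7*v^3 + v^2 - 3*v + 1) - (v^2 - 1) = 7*v^3 - 3*v + 2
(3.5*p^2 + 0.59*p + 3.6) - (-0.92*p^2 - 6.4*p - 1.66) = 4.42*p^2 + 6.99*p + 5.26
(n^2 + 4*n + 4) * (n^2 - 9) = n^4 + 4*n^3 - 5*n^2 - 36*n - 36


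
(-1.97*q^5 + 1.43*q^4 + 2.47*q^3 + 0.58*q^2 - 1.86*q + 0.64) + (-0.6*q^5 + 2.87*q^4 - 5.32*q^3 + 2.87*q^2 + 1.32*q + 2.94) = -2.57*q^5 + 4.3*q^4 - 2.85*q^3 + 3.45*q^2 - 0.54*q + 3.58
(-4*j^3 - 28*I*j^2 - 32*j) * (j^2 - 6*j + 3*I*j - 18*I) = -4*j^5 + 24*j^4 - 40*I*j^4 + 52*j^3 + 240*I*j^3 - 312*j^2 - 96*I*j^2 + 576*I*j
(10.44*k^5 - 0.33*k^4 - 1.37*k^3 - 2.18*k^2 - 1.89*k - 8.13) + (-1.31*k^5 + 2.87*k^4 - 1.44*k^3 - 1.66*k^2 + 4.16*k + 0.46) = 9.13*k^5 + 2.54*k^4 - 2.81*k^3 - 3.84*k^2 + 2.27*k - 7.67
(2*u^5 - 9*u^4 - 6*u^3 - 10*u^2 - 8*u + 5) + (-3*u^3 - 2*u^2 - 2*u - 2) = 2*u^5 - 9*u^4 - 9*u^3 - 12*u^2 - 10*u + 3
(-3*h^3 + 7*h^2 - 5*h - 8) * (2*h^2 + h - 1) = -6*h^5 + 11*h^4 - 28*h^2 - 3*h + 8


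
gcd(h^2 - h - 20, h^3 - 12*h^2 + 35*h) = h - 5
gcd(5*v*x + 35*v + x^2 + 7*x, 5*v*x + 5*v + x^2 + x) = 5*v + x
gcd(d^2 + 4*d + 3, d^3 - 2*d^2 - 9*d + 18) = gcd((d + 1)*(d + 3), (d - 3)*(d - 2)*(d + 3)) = d + 3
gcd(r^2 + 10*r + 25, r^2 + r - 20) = r + 5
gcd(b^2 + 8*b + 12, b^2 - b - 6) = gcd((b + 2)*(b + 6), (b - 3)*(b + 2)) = b + 2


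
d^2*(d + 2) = d^3 + 2*d^2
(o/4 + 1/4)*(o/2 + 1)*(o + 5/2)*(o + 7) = o^4/8 + 25*o^3/16 + 6*o^2 + 143*o/16 + 35/8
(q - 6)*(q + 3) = q^2 - 3*q - 18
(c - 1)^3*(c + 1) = c^4 - 2*c^3 + 2*c - 1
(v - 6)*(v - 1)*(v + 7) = v^3 - 43*v + 42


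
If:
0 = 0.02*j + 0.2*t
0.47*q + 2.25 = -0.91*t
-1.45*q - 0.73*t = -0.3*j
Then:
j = -75.24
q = -19.36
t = 7.52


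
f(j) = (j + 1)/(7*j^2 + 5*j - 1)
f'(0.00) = -6.00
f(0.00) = -1.00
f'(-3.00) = -0.01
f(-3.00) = -0.04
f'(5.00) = -0.01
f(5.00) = 0.03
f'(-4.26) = -0.01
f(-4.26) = -0.03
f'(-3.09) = -0.01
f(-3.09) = -0.04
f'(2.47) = -0.03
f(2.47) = 0.06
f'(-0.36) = -0.52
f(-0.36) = -0.34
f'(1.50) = -0.09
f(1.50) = 0.11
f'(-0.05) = -3.50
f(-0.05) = -0.77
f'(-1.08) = 0.31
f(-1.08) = -0.05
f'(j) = (-14*j - 5)*(j + 1)/(7*j^2 + 5*j - 1)^2 + 1/(7*j^2 + 5*j - 1) = (7*j^2 + 5*j - (j + 1)*(14*j + 5) - 1)/(7*j^2 + 5*j - 1)^2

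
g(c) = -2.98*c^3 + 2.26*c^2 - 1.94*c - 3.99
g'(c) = -8.94*c^2 + 4.52*c - 1.94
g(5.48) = -437.16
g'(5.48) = -245.64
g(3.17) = -82.36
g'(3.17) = -77.45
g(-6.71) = 1011.07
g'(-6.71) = -434.78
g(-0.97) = 2.74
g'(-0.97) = -14.74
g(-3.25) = 128.48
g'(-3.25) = -111.06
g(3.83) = -145.69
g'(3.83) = -115.77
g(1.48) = -11.57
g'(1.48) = -14.83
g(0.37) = -4.55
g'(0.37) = -1.49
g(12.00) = -4851.27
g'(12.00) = -1235.06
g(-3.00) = 102.63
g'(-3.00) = -95.96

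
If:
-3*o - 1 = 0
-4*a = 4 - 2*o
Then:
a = -7/6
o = -1/3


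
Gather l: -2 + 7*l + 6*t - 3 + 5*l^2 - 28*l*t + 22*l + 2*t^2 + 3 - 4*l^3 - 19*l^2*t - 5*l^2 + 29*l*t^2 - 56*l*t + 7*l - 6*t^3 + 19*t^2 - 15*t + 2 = -4*l^3 - 19*l^2*t + l*(29*t^2 - 84*t + 36) - 6*t^3 + 21*t^2 - 9*t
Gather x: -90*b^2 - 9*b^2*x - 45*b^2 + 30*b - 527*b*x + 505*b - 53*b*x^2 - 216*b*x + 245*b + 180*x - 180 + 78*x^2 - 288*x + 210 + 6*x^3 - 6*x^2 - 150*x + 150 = -135*b^2 + 780*b + 6*x^3 + x^2*(72 - 53*b) + x*(-9*b^2 - 743*b - 258) + 180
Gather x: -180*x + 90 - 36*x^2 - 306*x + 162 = -36*x^2 - 486*x + 252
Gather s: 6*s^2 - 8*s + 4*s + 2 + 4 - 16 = 6*s^2 - 4*s - 10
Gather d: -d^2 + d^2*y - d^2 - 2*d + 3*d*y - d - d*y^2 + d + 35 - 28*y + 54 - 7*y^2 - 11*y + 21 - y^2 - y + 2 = d^2*(y - 2) + d*(-y^2 + 3*y - 2) - 8*y^2 - 40*y + 112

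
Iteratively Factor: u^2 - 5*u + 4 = (u - 4)*(u - 1)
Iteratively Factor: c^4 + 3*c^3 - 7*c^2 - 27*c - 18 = (c - 3)*(c^3 + 6*c^2 + 11*c + 6) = (c - 3)*(c + 1)*(c^2 + 5*c + 6) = (c - 3)*(c + 1)*(c + 3)*(c + 2)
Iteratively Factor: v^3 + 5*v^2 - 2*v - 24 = (v - 2)*(v^2 + 7*v + 12) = (v - 2)*(v + 4)*(v + 3)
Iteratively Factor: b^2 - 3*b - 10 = (b - 5)*(b + 2)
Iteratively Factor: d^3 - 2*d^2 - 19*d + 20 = (d + 4)*(d^2 - 6*d + 5) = (d - 5)*(d + 4)*(d - 1)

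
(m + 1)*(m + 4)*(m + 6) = m^3 + 11*m^2 + 34*m + 24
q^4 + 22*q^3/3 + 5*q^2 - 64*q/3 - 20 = (q - 5/3)*(q + 1)*(q + 2)*(q + 6)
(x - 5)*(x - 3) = x^2 - 8*x + 15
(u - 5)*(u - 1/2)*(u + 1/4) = u^3 - 21*u^2/4 + 9*u/8 + 5/8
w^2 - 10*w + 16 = (w - 8)*(w - 2)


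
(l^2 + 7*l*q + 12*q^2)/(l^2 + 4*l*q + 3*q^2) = (l + 4*q)/(l + q)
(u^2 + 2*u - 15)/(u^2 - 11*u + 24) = (u + 5)/(u - 8)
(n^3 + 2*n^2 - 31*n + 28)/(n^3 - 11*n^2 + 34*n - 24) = (n + 7)/(n - 6)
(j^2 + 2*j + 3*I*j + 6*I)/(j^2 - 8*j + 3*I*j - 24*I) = (j + 2)/(j - 8)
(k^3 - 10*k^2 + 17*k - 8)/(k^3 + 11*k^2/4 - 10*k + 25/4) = 4*(k^2 - 9*k + 8)/(4*k^2 + 15*k - 25)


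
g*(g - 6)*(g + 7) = g^3 + g^2 - 42*g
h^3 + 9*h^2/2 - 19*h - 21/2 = (h - 3)*(h + 1/2)*(h + 7)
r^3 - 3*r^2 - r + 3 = (r - 3)*(r - 1)*(r + 1)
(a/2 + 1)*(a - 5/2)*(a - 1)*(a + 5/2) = a^4/2 + a^3/2 - 33*a^2/8 - 25*a/8 + 25/4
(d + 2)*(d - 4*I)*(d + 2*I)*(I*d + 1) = I*d^4 + 3*d^3 + 2*I*d^3 + 6*d^2 + 6*I*d^2 + 8*d + 12*I*d + 16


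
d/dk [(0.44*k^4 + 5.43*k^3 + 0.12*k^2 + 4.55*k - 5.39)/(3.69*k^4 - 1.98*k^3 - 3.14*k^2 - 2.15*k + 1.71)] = (-20.9079*k^6 - 3.6488*k^5 - 70.0191*k^4 + 77.235*k^3 + 9.8683*k^2 - 33.4388*k - 3.808)/(13.6161*k^8 - 14.6124*k^7 - 19.2528*k^6 - 3.4326*k^5 + 30.9934*k^4 + 6.7304*k^3 - 6.1163*k^2 - 7.353*k + 2.9241)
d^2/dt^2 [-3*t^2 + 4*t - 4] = -6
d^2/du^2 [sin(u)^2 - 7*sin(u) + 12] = 7*sin(u) + 2*cos(2*u)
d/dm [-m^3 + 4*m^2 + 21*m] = -3*m^2 + 8*m + 21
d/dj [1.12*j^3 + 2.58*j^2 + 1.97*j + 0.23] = 3.36*j^2 + 5.16*j + 1.97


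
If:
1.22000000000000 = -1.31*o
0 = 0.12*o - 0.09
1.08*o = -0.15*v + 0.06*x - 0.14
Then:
No Solution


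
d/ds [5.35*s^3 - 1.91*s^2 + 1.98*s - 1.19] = 16.05*s^2 - 3.82*s + 1.98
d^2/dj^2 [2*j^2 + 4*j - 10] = 4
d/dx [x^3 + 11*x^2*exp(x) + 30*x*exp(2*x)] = 11*x^2*exp(x) + 3*x^2 + 60*x*exp(2*x) + 22*x*exp(x) + 30*exp(2*x)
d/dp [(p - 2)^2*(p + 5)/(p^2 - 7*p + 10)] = (p^2 - 10*p - 5)/(p^2 - 10*p + 25)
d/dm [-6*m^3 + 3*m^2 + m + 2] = -18*m^2 + 6*m + 1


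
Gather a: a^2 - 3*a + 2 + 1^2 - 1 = a^2 - 3*a + 2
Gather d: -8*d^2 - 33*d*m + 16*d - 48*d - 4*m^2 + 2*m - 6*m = -8*d^2 + d*(-33*m - 32) - 4*m^2 - 4*m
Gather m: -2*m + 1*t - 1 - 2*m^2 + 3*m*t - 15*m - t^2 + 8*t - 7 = -2*m^2 + m*(3*t - 17) - t^2 + 9*t - 8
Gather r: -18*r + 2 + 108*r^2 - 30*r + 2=108*r^2 - 48*r + 4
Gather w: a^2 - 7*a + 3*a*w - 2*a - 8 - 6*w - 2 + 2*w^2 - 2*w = a^2 - 9*a + 2*w^2 + w*(3*a - 8) - 10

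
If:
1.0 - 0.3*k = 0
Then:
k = 3.33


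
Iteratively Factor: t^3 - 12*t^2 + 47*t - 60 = (t - 4)*(t^2 - 8*t + 15) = (t - 4)*(t - 3)*(t - 5)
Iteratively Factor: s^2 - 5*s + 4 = (s - 1)*(s - 4)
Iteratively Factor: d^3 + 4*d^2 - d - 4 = (d - 1)*(d^2 + 5*d + 4) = (d - 1)*(d + 4)*(d + 1)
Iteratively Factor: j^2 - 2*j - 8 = (j + 2)*(j - 4)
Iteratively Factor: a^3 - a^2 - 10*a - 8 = (a + 2)*(a^2 - 3*a - 4) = (a - 4)*(a + 2)*(a + 1)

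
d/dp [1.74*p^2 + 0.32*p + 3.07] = 3.48*p + 0.32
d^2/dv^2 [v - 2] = 0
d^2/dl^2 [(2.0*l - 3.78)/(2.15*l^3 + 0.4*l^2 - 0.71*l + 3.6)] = (55.47*l^5 - 199.3566*l^4 - 45.2668*l^3 - 154.76778*l^2 + 164.70432*l + 17.299404)/(9.938375*l^9 + 5.547*l^8 - 8.813925*l^7 + 46.3234*l^6 + 21.486645*l^5 - 30.63948*l^4 + 77.099689*l^3 + 20.99628*l^2 - 27.6048*l + 46.656)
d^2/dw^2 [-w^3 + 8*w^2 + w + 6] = 16 - 6*w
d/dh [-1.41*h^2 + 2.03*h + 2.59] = 2.03 - 2.82*h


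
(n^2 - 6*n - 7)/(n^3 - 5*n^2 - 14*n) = (n + 1)/(n*(n + 2))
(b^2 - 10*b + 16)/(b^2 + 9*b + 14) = (b^2 - 10*b + 16)/(b^2 + 9*b + 14)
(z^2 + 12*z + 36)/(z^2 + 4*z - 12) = (z + 6)/(z - 2)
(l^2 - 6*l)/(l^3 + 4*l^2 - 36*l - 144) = l/(l^2 + 10*l + 24)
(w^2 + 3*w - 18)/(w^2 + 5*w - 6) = (w - 3)/(w - 1)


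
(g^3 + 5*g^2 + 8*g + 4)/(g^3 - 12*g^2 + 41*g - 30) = (g^3 + 5*g^2 + 8*g + 4)/(g^3 - 12*g^2 + 41*g - 30)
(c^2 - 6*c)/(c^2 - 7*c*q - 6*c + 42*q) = c/(c - 7*q)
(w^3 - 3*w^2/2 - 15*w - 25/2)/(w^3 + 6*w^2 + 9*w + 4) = (2*w^2 - 5*w - 25)/(2*(w^2 + 5*w + 4))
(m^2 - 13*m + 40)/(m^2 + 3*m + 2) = (m^2 - 13*m + 40)/(m^2 + 3*m + 2)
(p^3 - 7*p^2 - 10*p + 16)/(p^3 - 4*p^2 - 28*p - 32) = (p - 1)/(p + 2)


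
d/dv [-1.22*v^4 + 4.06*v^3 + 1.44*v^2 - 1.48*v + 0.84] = -4.88*v^3 + 12.18*v^2 + 2.88*v - 1.48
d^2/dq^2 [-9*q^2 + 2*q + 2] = -18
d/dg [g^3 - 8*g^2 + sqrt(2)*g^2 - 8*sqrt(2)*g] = 3*g^2 - 16*g + 2*sqrt(2)*g - 8*sqrt(2)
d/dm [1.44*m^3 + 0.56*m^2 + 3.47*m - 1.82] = 4.32*m^2 + 1.12*m + 3.47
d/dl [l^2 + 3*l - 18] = 2*l + 3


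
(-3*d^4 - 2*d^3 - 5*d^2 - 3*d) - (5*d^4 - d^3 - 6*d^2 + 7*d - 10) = -8*d^4 - d^3 + d^2 - 10*d + 10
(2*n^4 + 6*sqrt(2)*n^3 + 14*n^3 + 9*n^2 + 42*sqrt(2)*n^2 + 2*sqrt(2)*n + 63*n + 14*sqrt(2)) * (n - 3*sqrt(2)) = 2*n^5 + 14*n^4 - 27*n^3 - 189*n^2 - 25*sqrt(2)*n^2 - 175*sqrt(2)*n - 12*n - 84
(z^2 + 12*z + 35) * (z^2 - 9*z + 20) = z^4 + 3*z^3 - 53*z^2 - 75*z + 700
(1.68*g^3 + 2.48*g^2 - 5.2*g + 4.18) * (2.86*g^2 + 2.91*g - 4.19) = 4.8048*g^5 + 11.9816*g^4 - 14.6944*g^3 - 13.5684*g^2 + 33.9518*g - 17.5142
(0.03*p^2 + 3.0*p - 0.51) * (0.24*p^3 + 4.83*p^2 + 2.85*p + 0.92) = 0.0072*p^5 + 0.8649*p^4 + 14.4531*p^3 + 6.1143*p^2 + 1.3065*p - 0.4692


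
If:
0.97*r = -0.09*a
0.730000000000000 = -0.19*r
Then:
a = 41.41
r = -3.84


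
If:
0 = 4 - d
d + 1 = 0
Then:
No Solution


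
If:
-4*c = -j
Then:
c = j/4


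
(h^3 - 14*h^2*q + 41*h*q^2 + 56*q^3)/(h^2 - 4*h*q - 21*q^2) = (h^2 - 7*h*q - 8*q^2)/(h + 3*q)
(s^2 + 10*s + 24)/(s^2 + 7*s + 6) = (s + 4)/(s + 1)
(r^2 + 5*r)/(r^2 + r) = (r + 5)/(r + 1)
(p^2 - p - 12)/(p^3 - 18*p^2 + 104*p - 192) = (p + 3)/(p^2 - 14*p + 48)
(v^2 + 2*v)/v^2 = (v + 2)/v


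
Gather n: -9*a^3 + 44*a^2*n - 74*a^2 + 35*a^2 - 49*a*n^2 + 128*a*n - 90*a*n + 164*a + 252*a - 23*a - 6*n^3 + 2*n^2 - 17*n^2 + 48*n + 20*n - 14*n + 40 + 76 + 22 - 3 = -9*a^3 - 39*a^2 + 393*a - 6*n^3 + n^2*(-49*a - 15) + n*(44*a^2 + 38*a + 54) + 135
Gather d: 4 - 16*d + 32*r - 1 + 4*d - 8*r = -12*d + 24*r + 3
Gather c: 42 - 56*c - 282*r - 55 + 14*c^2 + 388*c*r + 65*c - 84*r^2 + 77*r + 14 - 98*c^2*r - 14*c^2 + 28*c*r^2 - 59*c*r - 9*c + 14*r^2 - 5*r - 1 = -98*c^2*r + c*(28*r^2 + 329*r) - 70*r^2 - 210*r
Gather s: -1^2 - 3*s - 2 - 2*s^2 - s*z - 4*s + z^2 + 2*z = -2*s^2 + s*(-z - 7) + z^2 + 2*z - 3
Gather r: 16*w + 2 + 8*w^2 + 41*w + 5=8*w^2 + 57*w + 7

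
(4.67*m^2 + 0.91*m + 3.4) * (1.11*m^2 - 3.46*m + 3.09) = 5.1837*m^4 - 15.1481*m^3 + 15.0557*m^2 - 8.9521*m + 10.506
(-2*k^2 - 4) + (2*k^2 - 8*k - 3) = -8*k - 7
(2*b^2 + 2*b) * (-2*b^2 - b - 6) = -4*b^4 - 6*b^3 - 14*b^2 - 12*b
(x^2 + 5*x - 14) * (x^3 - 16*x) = x^5 + 5*x^4 - 30*x^3 - 80*x^2 + 224*x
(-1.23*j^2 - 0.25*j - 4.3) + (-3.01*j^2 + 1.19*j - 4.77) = -4.24*j^2 + 0.94*j - 9.07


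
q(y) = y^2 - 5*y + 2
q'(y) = 2*y - 5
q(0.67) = -0.90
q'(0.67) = -3.66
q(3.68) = -2.86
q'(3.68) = 2.36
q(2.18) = -4.15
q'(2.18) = -0.64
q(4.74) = 0.77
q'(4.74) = 4.48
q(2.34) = -4.22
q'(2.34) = -0.32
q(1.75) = -3.69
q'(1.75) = -1.50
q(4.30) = -1.01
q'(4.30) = 3.60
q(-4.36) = 42.81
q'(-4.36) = -13.72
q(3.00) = -4.00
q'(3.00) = 1.00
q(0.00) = 2.00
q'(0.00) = -5.00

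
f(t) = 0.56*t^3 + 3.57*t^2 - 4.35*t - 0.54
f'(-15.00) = 266.55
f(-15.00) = -1022.04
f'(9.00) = 195.99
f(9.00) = 657.72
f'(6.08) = 101.16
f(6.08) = 230.85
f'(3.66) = 44.29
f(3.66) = 58.82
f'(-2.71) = -11.36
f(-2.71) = 26.32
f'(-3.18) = -10.07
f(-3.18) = 31.39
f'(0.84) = 2.83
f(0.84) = -1.34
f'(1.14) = 5.97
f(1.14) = -0.03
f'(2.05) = 17.35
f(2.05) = 10.37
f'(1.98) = 16.37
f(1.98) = 9.19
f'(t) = 1.68*t^2 + 7.14*t - 4.35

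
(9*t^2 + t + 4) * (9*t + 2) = 81*t^3 + 27*t^2 + 38*t + 8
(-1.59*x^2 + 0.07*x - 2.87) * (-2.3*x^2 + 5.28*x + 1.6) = 3.657*x^4 - 8.5562*x^3 + 4.4266*x^2 - 15.0416*x - 4.592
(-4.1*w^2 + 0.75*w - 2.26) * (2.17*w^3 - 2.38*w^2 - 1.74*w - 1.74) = -8.897*w^5 + 11.3855*w^4 + 0.4448*w^3 + 11.2078*w^2 + 2.6274*w + 3.9324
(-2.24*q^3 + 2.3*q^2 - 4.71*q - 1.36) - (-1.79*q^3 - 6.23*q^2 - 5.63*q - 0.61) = -0.45*q^3 + 8.53*q^2 + 0.92*q - 0.75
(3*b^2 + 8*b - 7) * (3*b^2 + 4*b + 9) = 9*b^4 + 36*b^3 + 38*b^2 + 44*b - 63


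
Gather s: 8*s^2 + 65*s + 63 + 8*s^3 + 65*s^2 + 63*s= 8*s^3 + 73*s^2 + 128*s + 63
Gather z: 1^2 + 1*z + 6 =z + 7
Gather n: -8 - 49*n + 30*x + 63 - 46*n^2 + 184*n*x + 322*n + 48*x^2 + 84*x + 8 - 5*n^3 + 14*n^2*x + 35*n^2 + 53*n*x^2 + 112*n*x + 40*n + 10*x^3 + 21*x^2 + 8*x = -5*n^3 + n^2*(14*x - 11) + n*(53*x^2 + 296*x + 313) + 10*x^3 + 69*x^2 + 122*x + 63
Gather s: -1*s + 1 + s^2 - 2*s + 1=s^2 - 3*s + 2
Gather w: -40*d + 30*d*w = 30*d*w - 40*d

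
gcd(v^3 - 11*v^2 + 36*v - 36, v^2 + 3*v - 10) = v - 2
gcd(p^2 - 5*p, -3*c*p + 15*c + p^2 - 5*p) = p - 5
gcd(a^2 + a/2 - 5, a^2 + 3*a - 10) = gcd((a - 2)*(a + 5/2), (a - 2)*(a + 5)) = a - 2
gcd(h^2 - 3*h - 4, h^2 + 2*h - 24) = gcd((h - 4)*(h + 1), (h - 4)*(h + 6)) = h - 4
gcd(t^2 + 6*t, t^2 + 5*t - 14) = 1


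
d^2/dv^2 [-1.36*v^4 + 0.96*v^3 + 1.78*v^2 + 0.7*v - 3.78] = -16.32*v^2 + 5.76*v + 3.56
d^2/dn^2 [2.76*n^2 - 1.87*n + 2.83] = 5.52000000000000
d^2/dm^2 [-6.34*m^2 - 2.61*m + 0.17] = -12.6800000000000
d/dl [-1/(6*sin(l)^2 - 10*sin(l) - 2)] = (6*sin(l) - 5)*cos(l)/(2*(-3*sin(l)^2 + 5*sin(l) + 1)^2)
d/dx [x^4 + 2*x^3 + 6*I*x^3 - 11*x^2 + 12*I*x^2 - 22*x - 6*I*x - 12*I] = 4*x^3 + x^2*(6 + 18*I) + x*(-22 + 24*I) - 22 - 6*I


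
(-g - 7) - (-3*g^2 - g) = 3*g^2 - 7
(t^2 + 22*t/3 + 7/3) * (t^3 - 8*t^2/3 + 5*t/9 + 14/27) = t^5 + 14*t^4/3 - 50*t^3/3 - 44*t^2/27 + 413*t/81 + 98/81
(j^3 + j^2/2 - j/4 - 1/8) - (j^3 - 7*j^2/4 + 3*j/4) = 9*j^2/4 - j - 1/8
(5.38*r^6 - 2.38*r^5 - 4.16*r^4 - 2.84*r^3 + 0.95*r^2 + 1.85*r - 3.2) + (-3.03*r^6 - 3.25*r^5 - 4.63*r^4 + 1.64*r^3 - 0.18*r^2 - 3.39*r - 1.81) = 2.35*r^6 - 5.63*r^5 - 8.79*r^4 - 1.2*r^3 + 0.77*r^2 - 1.54*r - 5.01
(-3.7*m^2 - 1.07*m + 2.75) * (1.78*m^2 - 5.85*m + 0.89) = -6.586*m^4 + 19.7404*m^3 + 7.8615*m^2 - 17.0398*m + 2.4475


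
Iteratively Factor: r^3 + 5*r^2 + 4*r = (r)*(r^2 + 5*r + 4) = r*(r + 4)*(r + 1)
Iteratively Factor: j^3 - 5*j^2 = (j - 5)*(j^2) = j*(j - 5)*(j)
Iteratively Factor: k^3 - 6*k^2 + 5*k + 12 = (k + 1)*(k^2 - 7*k + 12) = (k - 4)*(k + 1)*(k - 3)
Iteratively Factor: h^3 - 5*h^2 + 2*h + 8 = (h - 4)*(h^2 - h - 2) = (h - 4)*(h + 1)*(h - 2)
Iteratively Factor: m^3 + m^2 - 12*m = (m)*(m^2 + m - 12) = m*(m + 4)*(m - 3)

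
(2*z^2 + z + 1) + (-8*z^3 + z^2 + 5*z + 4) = -8*z^3 + 3*z^2 + 6*z + 5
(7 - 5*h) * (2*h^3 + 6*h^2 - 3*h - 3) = -10*h^4 - 16*h^3 + 57*h^2 - 6*h - 21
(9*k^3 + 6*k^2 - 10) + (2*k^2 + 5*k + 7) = 9*k^3 + 8*k^2 + 5*k - 3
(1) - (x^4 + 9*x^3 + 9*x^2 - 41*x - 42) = -x^4 - 9*x^3 - 9*x^2 + 41*x + 43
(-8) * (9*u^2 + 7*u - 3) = -72*u^2 - 56*u + 24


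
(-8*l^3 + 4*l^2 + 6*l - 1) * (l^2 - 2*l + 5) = -8*l^5 + 20*l^4 - 42*l^3 + 7*l^2 + 32*l - 5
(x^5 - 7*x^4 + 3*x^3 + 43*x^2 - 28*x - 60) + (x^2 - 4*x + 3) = x^5 - 7*x^4 + 3*x^3 + 44*x^2 - 32*x - 57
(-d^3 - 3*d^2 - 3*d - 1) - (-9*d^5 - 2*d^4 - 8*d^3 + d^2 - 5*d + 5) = 9*d^5 + 2*d^4 + 7*d^3 - 4*d^2 + 2*d - 6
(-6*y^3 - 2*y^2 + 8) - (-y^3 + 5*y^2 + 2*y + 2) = -5*y^3 - 7*y^2 - 2*y + 6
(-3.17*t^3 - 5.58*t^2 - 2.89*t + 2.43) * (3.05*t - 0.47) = -9.6685*t^4 - 15.5291*t^3 - 6.1919*t^2 + 8.7698*t - 1.1421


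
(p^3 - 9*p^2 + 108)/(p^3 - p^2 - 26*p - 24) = (p^2 - 3*p - 18)/(p^2 + 5*p + 4)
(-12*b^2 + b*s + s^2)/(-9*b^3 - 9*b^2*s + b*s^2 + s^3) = (4*b + s)/(3*b^2 + 4*b*s + s^2)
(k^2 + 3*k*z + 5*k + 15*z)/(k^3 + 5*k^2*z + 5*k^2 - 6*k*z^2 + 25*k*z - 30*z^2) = (-k - 3*z)/(-k^2 - 5*k*z + 6*z^2)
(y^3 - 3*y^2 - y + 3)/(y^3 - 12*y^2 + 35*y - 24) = (y + 1)/(y - 8)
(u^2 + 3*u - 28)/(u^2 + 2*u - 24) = (u + 7)/(u + 6)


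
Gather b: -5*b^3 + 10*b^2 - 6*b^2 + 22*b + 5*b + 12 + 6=-5*b^3 + 4*b^2 + 27*b + 18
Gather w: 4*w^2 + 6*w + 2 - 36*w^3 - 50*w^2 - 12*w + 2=-36*w^3 - 46*w^2 - 6*w + 4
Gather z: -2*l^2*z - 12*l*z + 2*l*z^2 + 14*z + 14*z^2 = z^2*(2*l + 14) + z*(-2*l^2 - 12*l + 14)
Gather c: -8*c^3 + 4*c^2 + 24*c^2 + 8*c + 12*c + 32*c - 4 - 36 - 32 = -8*c^3 + 28*c^2 + 52*c - 72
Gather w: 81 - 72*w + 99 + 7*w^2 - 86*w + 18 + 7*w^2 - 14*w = 14*w^2 - 172*w + 198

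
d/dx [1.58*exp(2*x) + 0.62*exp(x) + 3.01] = (3.16*exp(x) + 0.62)*exp(x)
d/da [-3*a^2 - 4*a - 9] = -6*a - 4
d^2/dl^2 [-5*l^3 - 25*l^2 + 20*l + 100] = -30*l - 50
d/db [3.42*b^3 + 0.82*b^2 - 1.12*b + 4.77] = 10.26*b^2 + 1.64*b - 1.12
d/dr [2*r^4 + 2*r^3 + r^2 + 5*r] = 8*r^3 + 6*r^2 + 2*r + 5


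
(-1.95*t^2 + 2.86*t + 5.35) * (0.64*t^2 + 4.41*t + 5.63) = -1.248*t^4 - 6.7691*t^3 + 5.0581*t^2 + 39.6953*t + 30.1205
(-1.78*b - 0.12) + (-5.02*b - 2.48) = -6.8*b - 2.6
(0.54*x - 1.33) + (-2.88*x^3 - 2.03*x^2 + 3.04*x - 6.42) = -2.88*x^3 - 2.03*x^2 + 3.58*x - 7.75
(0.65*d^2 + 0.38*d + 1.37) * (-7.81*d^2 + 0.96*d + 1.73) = -5.0765*d^4 - 2.3438*d^3 - 9.2104*d^2 + 1.9726*d + 2.3701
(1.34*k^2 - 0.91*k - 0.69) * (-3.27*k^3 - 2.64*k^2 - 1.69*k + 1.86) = -4.3818*k^5 - 0.5619*k^4 + 2.3941*k^3 + 5.8519*k^2 - 0.5265*k - 1.2834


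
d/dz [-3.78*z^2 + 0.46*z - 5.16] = 0.46 - 7.56*z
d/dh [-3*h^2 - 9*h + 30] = -6*h - 9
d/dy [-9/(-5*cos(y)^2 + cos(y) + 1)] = 9*(10*cos(y) - 1)*sin(y)/(-5*cos(y)^2 + cos(y) + 1)^2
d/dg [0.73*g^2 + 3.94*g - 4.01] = 1.46*g + 3.94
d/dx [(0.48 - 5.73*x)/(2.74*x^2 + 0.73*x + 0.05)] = (15.7002*x^2 - 2.6304*x - 0.6369)/(7.5076*x^4 + 4.0004*x^3 + 0.8069*x^2 + 0.073*x + 0.0025)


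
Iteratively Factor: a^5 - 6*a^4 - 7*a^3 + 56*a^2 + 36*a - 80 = (a + 2)*(a^4 - 8*a^3 + 9*a^2 + 38*a - 40) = (a - 1)*(a + 2)*(a^3 - 7*a^2 + 2*a + 40) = (a - 5)*(a - 1)*(a + 2)*(a^2 - 2*a - 8) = (a - 5)*(a - 4)*(a - 1)*(a + 2)*(a + 2)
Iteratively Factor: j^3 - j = (j + 1)*(j^2 - j) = (j - 1)*(j + 1)*(j)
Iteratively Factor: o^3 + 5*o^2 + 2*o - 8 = (o - 1)*(o^2 + 6*o + 8) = (o - 1)*(o + 2)*(o + 4)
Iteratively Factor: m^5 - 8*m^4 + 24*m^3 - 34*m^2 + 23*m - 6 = (m - 1)*(m^4 - 7*m^3 + 17*m^2 - 17*m + 6) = (m - 2)*(m - 1)*(m^3 - 5*m^2 + 7*m - 3) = (m - 2)*(m - 1)^2*(m^2 - 4*m + 3) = (m - 2)*(m - 1)^3*(m - 3)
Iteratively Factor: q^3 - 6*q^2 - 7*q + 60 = (q - 4)*(q^2 - 2*q - 15) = (q - 4)*(q + 3)*(q - 5)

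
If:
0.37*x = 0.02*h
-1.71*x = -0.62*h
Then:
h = 0.00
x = 0.00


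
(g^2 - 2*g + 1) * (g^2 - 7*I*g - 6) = g^4 - 2*g^3 - 7*I*g^3 - 5*g^2 + 14*I*g^2 + 12*g - 7*I*g - 6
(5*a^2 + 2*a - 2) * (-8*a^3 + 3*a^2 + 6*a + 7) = -40*a^5 - a^4 + 52*a^3 + 41*a^2 + 2*a - 14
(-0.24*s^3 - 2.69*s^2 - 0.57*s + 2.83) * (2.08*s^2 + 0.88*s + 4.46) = -0.4992*s^5 - 5.8064*s^4 - 4.6232*s^3 - 6.6126*s^2 - 0.0517999999999996*s + 12.6218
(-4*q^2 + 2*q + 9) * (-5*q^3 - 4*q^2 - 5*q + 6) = 20*q^5 + 6*q^4 - 33*q^3 - 70*q^2 - 33*q + 54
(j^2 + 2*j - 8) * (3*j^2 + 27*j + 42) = 3*j^4 + 33*j^3 + 72*j^2 - 132*j - 336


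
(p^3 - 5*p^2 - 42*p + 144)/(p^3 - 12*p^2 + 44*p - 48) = (p^3 - 5*p^2 - 42*p + 144)/(p^3 - 12*p^2 + 44*p - 48)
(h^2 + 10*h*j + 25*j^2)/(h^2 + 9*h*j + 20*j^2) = (h + 5*j)/(h + 4*j)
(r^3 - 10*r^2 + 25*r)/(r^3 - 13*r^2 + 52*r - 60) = r*(r - 5)/(r^2 - 8*r + 12)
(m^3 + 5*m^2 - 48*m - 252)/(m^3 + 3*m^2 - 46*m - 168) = (m + 6)/(m + 4)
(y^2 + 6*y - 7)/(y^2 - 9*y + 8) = (y + 7)/(y - 8)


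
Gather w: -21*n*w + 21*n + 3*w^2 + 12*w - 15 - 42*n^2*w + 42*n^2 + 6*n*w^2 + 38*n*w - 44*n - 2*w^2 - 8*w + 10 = 42*n^2 - 23*n + w^2*(6*n + 1) + w*(-42*n^2 + 17*n + 4) - 5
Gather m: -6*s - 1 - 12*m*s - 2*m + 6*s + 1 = m*(-12*s - 2)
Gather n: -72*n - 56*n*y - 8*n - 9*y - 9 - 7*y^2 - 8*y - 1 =n*(-56*y - 80) - 7*y^2 - 17*y - 10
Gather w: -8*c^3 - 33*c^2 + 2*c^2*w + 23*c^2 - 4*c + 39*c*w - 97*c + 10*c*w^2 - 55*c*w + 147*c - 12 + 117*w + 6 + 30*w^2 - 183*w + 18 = -8*c^3 - 10*c^2 + 46*c + w^2*(10*c + 30) + w*(2*c^2 - 16*c - 66) + 12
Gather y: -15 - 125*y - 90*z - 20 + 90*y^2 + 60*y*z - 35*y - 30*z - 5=90*y^2 + y*(60*z - 160) - 120*z - 40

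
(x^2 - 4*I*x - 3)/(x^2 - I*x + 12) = (x^2 - 4*I*x - 3)/(x^2 - I*x + 12)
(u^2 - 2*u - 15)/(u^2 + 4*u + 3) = (u - 5)/(u + 1)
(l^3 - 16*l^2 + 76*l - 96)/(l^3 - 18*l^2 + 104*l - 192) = (l - 2)/(l - 4)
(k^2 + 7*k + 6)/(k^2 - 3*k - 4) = (k + 6)/(k - 4)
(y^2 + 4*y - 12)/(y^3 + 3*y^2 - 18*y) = (y - 2)/(y*(y - 3))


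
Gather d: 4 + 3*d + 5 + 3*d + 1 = 6*d + 10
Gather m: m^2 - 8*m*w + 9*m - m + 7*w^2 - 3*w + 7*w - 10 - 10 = m^2 + m*(8 - 8*w) + 7*w^2 + 4*w - 20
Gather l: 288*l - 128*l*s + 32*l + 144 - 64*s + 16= l*(320 - 128*s) - 64*s + 160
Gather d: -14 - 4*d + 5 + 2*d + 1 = -2*d - 8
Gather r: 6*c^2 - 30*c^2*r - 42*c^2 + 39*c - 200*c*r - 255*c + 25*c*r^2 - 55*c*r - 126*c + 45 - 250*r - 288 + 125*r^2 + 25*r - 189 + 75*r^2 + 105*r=-36*c^2 - 342*c + r^2*(25*c + 200) + r*(-30*c^2 - 255*c - 120) - 432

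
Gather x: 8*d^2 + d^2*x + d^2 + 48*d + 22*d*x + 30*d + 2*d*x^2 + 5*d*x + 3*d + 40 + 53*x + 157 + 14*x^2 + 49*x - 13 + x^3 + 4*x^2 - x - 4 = 9*d^2 + 81*d + x^3 + x^2*(2*d + 18) + x*(d^2 + 27*d + 101) + 180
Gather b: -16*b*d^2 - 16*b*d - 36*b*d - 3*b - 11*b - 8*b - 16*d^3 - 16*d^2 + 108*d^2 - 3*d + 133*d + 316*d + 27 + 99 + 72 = b*(-16*d^2 - 52*d - 22) - 16*d^3 + 92*d^2 + 446*d + 198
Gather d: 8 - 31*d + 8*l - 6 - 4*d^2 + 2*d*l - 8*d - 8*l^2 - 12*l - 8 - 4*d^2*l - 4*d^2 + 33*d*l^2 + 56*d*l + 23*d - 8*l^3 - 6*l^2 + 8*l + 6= d^2*(-4*l - 8) + d*(33*l^2 + 58*l - 16) - 8*l^3 - 14*l^2 + 4*l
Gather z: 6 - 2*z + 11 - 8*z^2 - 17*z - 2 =-8*z^2 - 19*z + 15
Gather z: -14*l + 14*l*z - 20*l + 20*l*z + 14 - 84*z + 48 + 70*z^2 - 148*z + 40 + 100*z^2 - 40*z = -34*l + 170*z^2 + z*(34*l - 272) + 102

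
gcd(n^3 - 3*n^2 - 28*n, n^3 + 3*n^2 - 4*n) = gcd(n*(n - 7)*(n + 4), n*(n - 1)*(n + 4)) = n^2 + 4*n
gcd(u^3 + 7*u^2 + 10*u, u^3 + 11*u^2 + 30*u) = u^2 + 5*u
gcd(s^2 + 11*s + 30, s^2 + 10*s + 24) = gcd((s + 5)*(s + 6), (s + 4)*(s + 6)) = s + 6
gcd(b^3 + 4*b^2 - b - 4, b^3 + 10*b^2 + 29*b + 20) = b^2 + 5*b + 4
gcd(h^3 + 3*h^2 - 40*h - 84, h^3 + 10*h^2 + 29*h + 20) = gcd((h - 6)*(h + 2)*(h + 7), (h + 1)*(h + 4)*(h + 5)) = 1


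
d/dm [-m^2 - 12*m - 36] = -2*m - 12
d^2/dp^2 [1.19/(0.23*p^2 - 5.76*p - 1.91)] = (0.125902*p^2 - 3.153024*p - 1.19*(0.46*p - 5.76)*(0.92*p - 11.52) - 1.045534)/(-0.23*p^2 + 5.76*p + 1.91)^3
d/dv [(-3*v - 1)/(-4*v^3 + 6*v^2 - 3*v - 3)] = 6*(-4*v^3 + v^2 + 2*v + 1)/(16*v^6 - 48*v^5 + 60*v^4 - 12*v^3 - 27*v^2 + 18*v + 9)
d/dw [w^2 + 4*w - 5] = 2*w + 4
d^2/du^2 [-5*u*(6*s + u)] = -10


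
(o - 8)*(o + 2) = o^2 - 6*o - 16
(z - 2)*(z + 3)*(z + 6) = z^3 + 7*z^2 - 36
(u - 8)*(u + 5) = u^2 - 3*u - 40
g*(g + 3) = g^2 + 3*g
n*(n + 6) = n^2 + 6*n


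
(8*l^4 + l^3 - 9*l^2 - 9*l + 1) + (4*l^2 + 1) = 8*l^4 + l^3 - 5*l^2 - 9*l + 2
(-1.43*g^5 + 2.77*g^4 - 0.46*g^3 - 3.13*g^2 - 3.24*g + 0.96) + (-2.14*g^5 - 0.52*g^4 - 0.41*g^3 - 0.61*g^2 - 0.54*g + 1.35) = -3.57*g^5 + 2.25*g^4 - 0.87*g^3 - 3.74*g^2 - 3.78*g + 2.31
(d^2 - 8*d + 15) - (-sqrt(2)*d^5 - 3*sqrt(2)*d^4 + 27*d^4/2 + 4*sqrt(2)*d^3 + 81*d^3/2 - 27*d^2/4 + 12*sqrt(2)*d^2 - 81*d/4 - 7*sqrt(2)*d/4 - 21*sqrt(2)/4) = sqrt(2)*d^5 - 27*d^4/2 + 3*sqrt(2)*d^4 - 81*d^3/2 - 4*sqrt(2)*d^3 - 12*sqrt(2)*d^2 + 31*d^2/4 + 7*sqrt(2)*d/4 + 49*d/4 + 21*sqrt(2)/4 + 15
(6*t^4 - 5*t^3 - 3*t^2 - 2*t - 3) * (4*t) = 24*t^5 - 20*t^4 - 12*t^3 - 8*t^2 - 12*t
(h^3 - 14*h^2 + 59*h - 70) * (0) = 0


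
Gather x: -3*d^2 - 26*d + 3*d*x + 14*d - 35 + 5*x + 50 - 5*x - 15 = -3*d^2 + 3*d*x - 12*d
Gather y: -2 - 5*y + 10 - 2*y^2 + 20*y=-2*y^2 + 15*y + 8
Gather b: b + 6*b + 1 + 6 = 7*b + 7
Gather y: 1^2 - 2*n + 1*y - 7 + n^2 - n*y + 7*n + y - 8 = n^2 + 5*n + y*(2 - n) - 14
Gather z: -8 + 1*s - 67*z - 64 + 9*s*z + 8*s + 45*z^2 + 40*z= 9*s + 45*z^2 + z*(9*s - 27) - 72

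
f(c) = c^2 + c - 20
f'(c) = 2*c + 1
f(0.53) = -19.19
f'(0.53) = 2.06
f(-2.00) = -18.00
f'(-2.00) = -3.00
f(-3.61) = -10.58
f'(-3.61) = -6.22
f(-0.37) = -20.23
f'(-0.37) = 0.26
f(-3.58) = -10.76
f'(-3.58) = -6.16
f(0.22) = -19.73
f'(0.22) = 1.44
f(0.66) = -18.90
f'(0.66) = 2.32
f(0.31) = -19.59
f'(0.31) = 1.62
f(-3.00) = -14.00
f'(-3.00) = -5.00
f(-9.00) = 52.00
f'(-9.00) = -17.00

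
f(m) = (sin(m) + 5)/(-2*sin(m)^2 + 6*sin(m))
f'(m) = (4*sin(m)*cos(m) - 6*cos(m))*(sin(m) + 5)/(-2*sin(m)^2 + 6*sin(m))^2 + cos(m)/(-2*sin(m)^2 + 6*sin(m))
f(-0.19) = -3.99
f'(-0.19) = -22.81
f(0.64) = 1.95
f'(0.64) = -1.69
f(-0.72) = -0.90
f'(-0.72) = -1.37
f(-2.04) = -0.59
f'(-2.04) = 0.43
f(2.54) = 2.02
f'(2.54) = 1.96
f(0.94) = 1.64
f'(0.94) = -0.59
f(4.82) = -0.50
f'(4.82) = -0.08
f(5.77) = -1.32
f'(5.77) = -2.92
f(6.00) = -2.58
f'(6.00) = -10.13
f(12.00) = -1.18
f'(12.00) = -2.35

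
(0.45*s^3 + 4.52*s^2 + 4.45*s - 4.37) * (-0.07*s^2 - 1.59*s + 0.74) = -0.0315*s^5 - 1.0319*s^4 - 7.1653*s^3 - 3.4248*s^2 + 10.2413*s - 3.2338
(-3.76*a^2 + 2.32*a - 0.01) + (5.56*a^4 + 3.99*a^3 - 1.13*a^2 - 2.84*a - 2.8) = 5.56*a^4 + 3.99*a^3 - 4.89*a^2 - 0.52*a - 2.81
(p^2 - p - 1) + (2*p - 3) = p^2 + p - 4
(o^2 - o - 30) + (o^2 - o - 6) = 2*o^2 - 2*o - 36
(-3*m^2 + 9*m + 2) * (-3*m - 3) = 9*m^3 - 18*m^2 - 33*m - 6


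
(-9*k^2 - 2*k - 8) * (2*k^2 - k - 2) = -18*k^4 + 5*k^3 + 4*k^2 + 12*k + 16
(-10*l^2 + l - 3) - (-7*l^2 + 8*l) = -3*l^2 - 7*l - 3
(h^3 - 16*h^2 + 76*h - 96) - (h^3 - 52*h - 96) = -16*h^2 + 128*h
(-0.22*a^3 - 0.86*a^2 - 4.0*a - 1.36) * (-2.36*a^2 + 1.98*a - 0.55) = 0.5192*a^5 + 1.594*a^4 + 7.8582*a^3 - 4.2374*a^2 - 0.4928*a + 0.748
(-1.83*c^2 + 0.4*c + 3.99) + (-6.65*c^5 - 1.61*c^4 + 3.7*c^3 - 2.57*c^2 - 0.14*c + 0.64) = -6.65*c^5 - 1.61*c^4 + 3.7*c^3 - 4.4*c^2 + 0.26*c + 4.63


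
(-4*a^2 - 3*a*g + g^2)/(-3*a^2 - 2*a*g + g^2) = (4*a - g)/(3*a - g)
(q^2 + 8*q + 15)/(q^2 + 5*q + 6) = (q + 5)/(q + 2)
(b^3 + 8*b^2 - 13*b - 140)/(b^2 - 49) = (b^2 + b - 20)/(b - 7)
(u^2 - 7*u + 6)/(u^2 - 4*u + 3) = (u - 6)/(u - 3)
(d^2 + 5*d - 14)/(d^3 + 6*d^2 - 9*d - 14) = 1/(d + 1)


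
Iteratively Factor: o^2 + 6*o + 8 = (o + 4)*(o + 2)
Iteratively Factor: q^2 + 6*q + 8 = (q + 4)*(q + 2)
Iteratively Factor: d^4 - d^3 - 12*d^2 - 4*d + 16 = (d + 2)*(d^3 - 3*d^2 - 6*d + 8) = (d + 2)^2*(d^2 - 5*d + 4) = (d - 1)*(d + 2)^2*(d - 4)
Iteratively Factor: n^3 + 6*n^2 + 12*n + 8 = (n + 2)*(n^2 + 4*n + 4) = (n + 2)^2*(n + 2)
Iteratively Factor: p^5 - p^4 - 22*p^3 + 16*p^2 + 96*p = (p + 2)*(p^4 - 3*p^3 - 16*p^2 + 48*p) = p*(p + 2)*(p^3 - 3*p^2 - 16*p + 48) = p*(p - 3)*(p + 2)*(p^2 - 16) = p*(p - 4)*(p - 3)*(p + 2)*(p + 4)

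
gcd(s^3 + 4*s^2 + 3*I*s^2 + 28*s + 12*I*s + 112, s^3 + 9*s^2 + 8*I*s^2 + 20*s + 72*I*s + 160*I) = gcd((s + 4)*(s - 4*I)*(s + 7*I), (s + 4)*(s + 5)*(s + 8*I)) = s + 4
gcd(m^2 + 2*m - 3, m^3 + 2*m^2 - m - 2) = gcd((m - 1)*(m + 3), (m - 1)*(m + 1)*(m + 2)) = m - 1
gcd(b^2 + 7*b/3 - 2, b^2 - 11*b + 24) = 1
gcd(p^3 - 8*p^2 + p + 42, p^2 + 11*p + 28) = 1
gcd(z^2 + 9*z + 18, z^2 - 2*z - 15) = z + 3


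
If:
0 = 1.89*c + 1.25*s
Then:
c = -0.661375661375661*s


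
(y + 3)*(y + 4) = y^2 + 7*y + 12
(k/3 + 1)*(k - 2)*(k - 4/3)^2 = k^4/3 - 5*k^3/9 - 62*k^2/27 + 160*k/27 - 32/9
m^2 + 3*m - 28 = (m - 4)*(m + 7)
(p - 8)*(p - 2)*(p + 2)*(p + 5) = p^4 - 3*p^3 - 44*p^2 + 12*p + 160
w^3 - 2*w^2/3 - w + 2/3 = (w - 1)*(w - 2/3)*(w + 1)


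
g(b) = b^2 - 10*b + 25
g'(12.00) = 14.00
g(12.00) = 49.00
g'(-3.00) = -16.00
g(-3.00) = 64.00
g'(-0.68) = -11.36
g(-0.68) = 32.26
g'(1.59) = -6.82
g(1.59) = 11.63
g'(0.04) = -9.92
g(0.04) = 24.60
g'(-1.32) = -12.64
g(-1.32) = 39.94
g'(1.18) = -7.64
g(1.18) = 14.59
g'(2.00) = -6.00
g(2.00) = 9.00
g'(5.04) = 0.08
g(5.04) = 0.00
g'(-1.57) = -13.14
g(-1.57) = 43.16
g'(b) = 2*b - 10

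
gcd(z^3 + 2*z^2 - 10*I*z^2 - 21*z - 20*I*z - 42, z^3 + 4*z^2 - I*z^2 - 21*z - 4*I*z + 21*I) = 1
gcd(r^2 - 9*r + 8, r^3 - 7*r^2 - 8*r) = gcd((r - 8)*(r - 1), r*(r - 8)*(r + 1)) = r - 8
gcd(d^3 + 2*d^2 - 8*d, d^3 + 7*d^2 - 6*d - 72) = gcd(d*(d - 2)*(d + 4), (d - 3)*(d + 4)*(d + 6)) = d + 4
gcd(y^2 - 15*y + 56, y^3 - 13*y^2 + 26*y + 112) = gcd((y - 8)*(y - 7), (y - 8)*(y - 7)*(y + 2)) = y^2 - 15*y + 56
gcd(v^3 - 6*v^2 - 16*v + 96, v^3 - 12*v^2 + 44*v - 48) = v^2 - 10*v + 24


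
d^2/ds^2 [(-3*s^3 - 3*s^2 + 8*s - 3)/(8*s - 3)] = 6*(-64*s^3 + 72*s^2 - 27*s - 9)/(512*s^3 - 576*s^2 + 216*s - 27)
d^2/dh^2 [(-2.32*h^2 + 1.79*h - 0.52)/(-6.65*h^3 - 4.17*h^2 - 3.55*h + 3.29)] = (205.1924*h^6 - 474.949650000001*h^5 - 350.49357*h^4 + 894.905788*h^3 - 151.068756*h^2 - 32.897442*h + 35.785886)/(294.079625*h^9 + 553.223475*h^8 + 817.87818*h^7 + 226.695288*h^6 - 110.78841*h^5 - 479.983218*h^4 - 31.54142*h^3 + 11.022816*h^2 + 115.276665*h - 35.611289)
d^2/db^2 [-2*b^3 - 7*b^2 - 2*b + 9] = -12*b - 14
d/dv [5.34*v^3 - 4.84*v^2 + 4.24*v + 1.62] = 16.02*v^2 - 9.68*v + 4.24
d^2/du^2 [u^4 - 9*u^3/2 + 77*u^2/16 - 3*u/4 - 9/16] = 12*u^2 - 27*u + 77/8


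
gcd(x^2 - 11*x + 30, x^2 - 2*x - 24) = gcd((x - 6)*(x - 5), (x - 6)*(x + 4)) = x - 6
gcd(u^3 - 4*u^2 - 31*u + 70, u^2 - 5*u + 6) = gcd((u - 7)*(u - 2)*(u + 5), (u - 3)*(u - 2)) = u - 2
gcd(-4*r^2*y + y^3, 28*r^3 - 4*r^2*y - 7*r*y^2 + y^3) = -4*r^2 + y^2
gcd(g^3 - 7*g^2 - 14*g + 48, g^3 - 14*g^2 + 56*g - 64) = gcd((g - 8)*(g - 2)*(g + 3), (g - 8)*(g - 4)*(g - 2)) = g^2 - 10*g + 16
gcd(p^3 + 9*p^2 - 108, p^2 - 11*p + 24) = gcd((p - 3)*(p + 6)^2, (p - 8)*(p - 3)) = p - 3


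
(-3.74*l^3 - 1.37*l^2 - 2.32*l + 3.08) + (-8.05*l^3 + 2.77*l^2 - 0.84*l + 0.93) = -11.79*l^3 + 1.4*l^2 - 3.16*l + 4.01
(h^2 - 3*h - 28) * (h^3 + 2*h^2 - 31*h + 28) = h^5 - h^4 - 65*h^3 + 65*h^2 + 784*h - 784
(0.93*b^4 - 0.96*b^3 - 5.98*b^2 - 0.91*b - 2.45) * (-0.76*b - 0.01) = -0.7068*b^5 + 0.7203*b^4 + 4.5544*b^3 + 0.7514*b^2 + 1.8711*b + 0.0245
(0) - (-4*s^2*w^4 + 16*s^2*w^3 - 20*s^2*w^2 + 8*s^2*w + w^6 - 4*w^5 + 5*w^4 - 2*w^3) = 4*s^2*w^4 - 16*s^2*w^3 + 20*s^2*w^2 - 8*s^2*w - w^6 + 4*w^5 - 5*w^4 + 2*w^3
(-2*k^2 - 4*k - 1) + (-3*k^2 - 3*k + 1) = -5*k^2 - 7*k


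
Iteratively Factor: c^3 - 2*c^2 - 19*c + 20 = (c - 1)*(c^2 - c - 20) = (c - 1)*(c + 4)*(c - 5)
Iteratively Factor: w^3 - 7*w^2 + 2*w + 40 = (w - 4)*(w^2 - 3*w - 10) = (w - 5)*(w - 4)*(w + 2)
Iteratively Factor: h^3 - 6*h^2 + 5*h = (h)*(h^2 - 6*h + 5) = h*(h - 5)*(h - 1)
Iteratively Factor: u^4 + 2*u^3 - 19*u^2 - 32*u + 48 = (u - 1)*(u^3 + 3*u^2 - 16*u - 48) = (u - 1)*(u + 4)*(u^2 - u - 12) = (u - 1)*(u + 3)*(u + 4)*(u - 4)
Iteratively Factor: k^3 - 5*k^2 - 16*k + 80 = (k + 4)*(k^2 - 9*k + 20) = (k - 4)*(k + 4)*(k - 5)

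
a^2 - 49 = (a - 7)*(a + 7)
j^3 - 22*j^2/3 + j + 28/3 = (j - 7)*(j - 4/3)*(j + 1)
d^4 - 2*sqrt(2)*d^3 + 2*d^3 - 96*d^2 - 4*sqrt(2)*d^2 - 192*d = d*(d + 2)*(d - 8*sqrt(2))*(d + 6*sqrt(2))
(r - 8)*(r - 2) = r^2 - 10*r + 16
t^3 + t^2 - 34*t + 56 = (t - 4)*(t - 2)*(t + 7)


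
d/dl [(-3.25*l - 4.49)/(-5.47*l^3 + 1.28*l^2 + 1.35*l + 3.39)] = (-35.555*l^3 - 69.5209*l^2 + 11.4944*l - 4.956)/(29.9209*l^6 - 14.0032*l^5 - 13.1306*l^4 - 33.6306*l^3 + 10.5009*l^2 + 9.153*l + 11.4921)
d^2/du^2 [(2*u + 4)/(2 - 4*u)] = -20/(2*u - 1)^3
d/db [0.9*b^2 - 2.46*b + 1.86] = 1.8*b - 2.46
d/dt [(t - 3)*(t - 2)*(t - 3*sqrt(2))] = 3*t^2 - 10*t - 6*sqrt(2)*t + 6 + 15*sqrt(2)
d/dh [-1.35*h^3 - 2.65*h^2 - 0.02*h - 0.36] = -4.05*h^2 - 5.3*h - 0.02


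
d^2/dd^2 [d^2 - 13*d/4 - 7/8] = 2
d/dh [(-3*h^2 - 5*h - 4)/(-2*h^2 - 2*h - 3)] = (-4*h^2 + 2*h + 7)/(4*h^4 + 8*h^3 + 16*h^2 + 12*h + 9)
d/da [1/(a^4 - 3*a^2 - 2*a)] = 2*(-2*a^3 + 3*a + 1)/(a^2*(-a^3 + 3*a + 2)^2)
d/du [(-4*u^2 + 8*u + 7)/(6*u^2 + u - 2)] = (-52*u^2 - 68*u - 23)/(36*u^4 + 12*u^3 - 23*u^2 - 4*u + 4)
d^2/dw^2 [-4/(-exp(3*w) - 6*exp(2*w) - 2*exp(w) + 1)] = 4*(2*(3*exp(2*w) + 12*exp(w) + 2)^2*exp(w) - (9*exp(2*w) + 24*exp(w) + 2)*(exp(3*w) + 6*exp(2*w) + 2*exp(w) - 1))*exp(w)/(exp(3*w) + 6*exp(2*w) + 2*exp(w) - 1)^3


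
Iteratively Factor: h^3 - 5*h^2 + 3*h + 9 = (h - 3)*(h^2 - 2*h - 3) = (h - 3)*(h + 1)*(h - 3)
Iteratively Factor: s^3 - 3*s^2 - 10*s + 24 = (s - 4)*(s^2 + s - 6) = (s - 4)*(s - 2)*(s + 3)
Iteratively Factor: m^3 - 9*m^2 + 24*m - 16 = (m - 1)*(m^2 - 8*m + 16) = (m - 4)*(m - 1)*(m - 4)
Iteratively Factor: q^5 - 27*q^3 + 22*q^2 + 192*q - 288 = (q + 4)*(q^4 - 4*q^3 - 11*q^2 + 66*q - 72) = (q - 2)*(q + 4)*(q^3 - 2*q^2 - 15*q + 36) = (q - 3)*(q - 2)*(q + 4)*(q^2 + q - 12) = (q - 3)^2*(q - 2)*(q + 4)*(q + 4)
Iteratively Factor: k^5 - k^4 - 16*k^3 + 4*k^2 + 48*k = (k)*(k^4 - k^3 - 16*k^2 + 4*k + 48) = k*(k - 2)*(k^3 + k^2 - 14*k - 24) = k*(k - 2)*(k + 3)*(k^2 - 2*k - 8) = k*(k - 2)*(k + 2)*(k + 3)*(k - 4)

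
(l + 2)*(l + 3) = l^2 + 5*l + 6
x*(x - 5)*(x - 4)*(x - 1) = x^4 - 10*x^3 + 29*x^2 - 20*x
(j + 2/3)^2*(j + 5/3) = j^3 + 3*j^2 + 8*j/3 + 20/27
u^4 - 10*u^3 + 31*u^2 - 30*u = u*(u - 5)*(u - 3)*(u - 2)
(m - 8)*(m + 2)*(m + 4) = m^3 - 2*m^2 - 40*m - 64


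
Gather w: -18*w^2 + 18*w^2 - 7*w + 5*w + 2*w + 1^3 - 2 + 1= 0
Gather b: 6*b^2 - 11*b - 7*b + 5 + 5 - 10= 6*b^2 - 18*b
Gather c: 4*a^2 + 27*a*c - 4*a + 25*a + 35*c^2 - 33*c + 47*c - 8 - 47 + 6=4*a^2 + 21*a + 35*c^2 + c*(27*a + 14) - 49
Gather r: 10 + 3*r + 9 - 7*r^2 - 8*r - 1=-7*r^2 - 5*r + 18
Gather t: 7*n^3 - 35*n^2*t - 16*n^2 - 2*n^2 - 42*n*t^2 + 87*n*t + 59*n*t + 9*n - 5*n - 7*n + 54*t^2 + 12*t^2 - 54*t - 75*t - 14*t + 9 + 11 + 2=7*n^3 - 18*n^2 - 3*n + t^2*(66 - 42*n) + t*(-35*n^2 + 146*n - 143) + 22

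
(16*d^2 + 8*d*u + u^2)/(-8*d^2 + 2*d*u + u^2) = (4*d + u)/(-2*d + u)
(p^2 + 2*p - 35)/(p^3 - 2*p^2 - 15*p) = (p + 7)/(p*(p + 3))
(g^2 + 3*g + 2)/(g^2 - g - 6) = (g + 1)/(g - 3)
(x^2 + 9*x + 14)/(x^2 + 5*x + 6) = (x + 7)/(x + 3)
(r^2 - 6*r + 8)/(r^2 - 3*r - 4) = (r - 2)/(r + 1)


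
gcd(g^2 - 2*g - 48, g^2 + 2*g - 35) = 1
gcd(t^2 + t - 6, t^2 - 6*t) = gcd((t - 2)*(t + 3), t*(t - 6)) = 1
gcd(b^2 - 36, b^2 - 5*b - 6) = b - 6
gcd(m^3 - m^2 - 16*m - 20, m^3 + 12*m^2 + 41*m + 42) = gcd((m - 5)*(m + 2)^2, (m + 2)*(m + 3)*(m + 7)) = m + 2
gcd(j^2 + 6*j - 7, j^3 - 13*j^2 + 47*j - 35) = j - 1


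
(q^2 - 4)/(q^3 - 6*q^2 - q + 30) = (q - 2)/(q^2 - 8*q + 15)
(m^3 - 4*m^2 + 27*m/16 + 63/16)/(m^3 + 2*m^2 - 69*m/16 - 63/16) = (m - 3)/(m + 3)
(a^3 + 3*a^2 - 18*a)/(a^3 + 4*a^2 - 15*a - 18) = a/(a + 1)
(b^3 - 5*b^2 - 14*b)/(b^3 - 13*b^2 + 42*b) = (b + 2)/(b - 6)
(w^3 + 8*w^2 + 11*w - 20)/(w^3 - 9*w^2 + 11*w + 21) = (w^3 + 8*w^2 + 11*w - 20)/(w^3 - 9*w^2 + 11*w + 21)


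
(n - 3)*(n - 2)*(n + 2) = n^3 - 3*n^2 - 4*n + 12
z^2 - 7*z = z*(z - 7)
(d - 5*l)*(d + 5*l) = d^2 - 25*l^2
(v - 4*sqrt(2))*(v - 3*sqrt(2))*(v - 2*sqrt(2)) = v^3 - 9*sqrt(2)*v^2 + 52*v - 48*sqrt(2)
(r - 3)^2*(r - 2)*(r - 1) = r^4 - 9*r^3 + 29*r^2 - 39*r + 18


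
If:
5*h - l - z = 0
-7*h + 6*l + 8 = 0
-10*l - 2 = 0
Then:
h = 34/35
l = -1/5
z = 177/35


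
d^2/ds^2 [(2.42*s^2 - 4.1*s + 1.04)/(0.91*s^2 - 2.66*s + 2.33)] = (4.92528399999999*s^3 - 25.619412*s^2 + 37.054836*s - 14.23906)/(0.753571*s^6 - 6.608238*s^5 + 25.104807*s^4 - 52.661084*s^3 + 64.279341*s^2 - 43.322622*s + 12.649337)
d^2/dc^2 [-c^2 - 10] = -2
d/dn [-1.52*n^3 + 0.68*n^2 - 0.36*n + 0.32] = -4.56*n^2 + 1.36*n - 0.36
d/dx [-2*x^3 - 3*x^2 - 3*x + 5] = -6*x^2 - 6*x - 3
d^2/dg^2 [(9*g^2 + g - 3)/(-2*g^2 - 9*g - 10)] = 2*(158*g^3 + 576*g^2 + 222*g - 627)/(8*g^6 + 108*g^5 + 606*g^4 + 1809*g^3 + 3030*g^2 + 2700*g + 1000)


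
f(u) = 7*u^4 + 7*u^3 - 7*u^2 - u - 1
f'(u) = 28*u^3 + 21*u^2 - 14*u - 1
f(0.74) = -0.64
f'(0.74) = 11.49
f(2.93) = 627.96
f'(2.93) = 842.57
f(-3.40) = 581.79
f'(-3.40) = -811.15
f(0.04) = -1.05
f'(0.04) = -1.52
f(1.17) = 12.58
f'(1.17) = 56.21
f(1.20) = 14.33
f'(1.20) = 60.82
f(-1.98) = 26.79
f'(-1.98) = -108.30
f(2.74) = 482.25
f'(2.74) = 694.28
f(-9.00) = 40265.00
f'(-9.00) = -18586.00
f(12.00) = 156227.00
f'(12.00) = 51239.00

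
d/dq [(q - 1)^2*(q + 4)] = (q - 1)*(3*q + 7)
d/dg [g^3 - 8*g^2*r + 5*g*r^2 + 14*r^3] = 3*g^2 - 16*g*r + 5*r^2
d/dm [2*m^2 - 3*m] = 4*m - 3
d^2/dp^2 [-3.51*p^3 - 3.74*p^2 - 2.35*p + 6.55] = -21.06*p - 7.48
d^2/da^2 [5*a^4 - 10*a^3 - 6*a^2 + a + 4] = 60*a^2 - 60*a - 12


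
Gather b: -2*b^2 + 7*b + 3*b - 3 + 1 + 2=-2*b^2 + 10*b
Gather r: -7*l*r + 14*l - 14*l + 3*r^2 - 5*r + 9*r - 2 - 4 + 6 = 3*r^2 + r*(4 - 7*l)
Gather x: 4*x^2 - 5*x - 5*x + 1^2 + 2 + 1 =4*x^2 - 10*x + 4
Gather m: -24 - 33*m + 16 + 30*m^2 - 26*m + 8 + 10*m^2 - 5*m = 40*m^2 - 64*m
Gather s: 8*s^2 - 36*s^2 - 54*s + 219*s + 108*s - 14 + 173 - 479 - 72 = -28*s^2 + 273*s - 392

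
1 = 1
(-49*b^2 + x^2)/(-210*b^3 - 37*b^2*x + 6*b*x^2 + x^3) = (-7*b + x)/(-30*b^2 - b*x + x^2)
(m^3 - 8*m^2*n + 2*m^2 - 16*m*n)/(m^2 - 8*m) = (m^2 - 8*m*n + 2*m - 16*n)/(m - 8)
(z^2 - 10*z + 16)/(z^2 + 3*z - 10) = (z - 8)/(z + 5)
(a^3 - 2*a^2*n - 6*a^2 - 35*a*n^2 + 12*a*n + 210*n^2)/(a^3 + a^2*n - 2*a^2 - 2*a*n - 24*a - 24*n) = (a^2 - 2*a*n - 35*n^2)/(a^2 + a*n + 4*a + 4*n)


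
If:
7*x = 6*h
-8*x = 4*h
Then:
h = 0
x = 0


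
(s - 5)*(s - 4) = s^2 - 9*s + 20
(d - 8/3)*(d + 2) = d^2 - 2*d/3 - 16/3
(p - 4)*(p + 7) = p^2 + 3*p - 28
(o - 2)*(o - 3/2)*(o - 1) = o^3 - 9*o^2/2 + 13*o/2 - 3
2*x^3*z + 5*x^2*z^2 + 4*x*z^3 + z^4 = z*(x + z)^2*(2*x + z)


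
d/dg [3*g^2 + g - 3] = 6*g + 1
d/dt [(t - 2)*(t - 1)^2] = (t - 1)*(3*t - 5)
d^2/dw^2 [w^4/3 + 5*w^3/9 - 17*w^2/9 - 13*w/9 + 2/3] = 4*w^2 + 10*w/3 - 34/9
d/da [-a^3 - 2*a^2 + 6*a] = -3*a^2 - 4*a + 6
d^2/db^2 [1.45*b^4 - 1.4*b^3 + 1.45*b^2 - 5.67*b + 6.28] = 17.4*b^2 - 8.4*b + 2.9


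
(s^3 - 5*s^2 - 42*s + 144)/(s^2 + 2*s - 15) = (s^2 - 2*s - 48)/(s + 5)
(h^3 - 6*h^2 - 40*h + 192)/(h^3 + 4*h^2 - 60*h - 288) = (h - 4)/(h + 6)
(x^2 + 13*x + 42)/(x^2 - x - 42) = (x + 7)/(x - 7)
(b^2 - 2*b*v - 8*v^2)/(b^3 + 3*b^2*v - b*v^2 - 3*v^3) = (b^2 - 2*b*v - 8*v^2)/(b^3 + 3*b^2*v - b*v^2 - 3*v^3)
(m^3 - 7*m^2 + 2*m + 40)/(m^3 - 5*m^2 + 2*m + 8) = (m^2 - 3*m - 10)/(m^2 - m - 2)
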